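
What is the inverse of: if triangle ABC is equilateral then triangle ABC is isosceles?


The inverse of (P → Q) is (¬P → ¬Q). It is equivalent to the converse, not to the original.
Here P = 'triangle ABC is equilateral' and Q = 'triangle ABC is isosceles'.

If not (triangle ABC is equilateral), then not (triangle ABC is isosceles).


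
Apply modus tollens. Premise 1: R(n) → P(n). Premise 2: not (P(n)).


Modus tollens: from (P → Q) and ¬Q, infer ¬P.
Q = 'P(n)' is denied; since P → Q, P must also fail.

Not (R(n)).


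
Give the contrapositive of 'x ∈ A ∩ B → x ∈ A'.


The contrapositive of (P → Q) is (¬Q → ¬P); it is logically equivalent to the original.
Here P = 'x ∈ A ∩ B' and Q = 'x ∈ A'.

If not (x ∈ A), then not (x ∈ A ∩ B).


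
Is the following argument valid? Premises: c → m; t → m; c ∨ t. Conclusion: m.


This matches the form of proof by cases: the conclusion follows in every model of the premises.

Valid.


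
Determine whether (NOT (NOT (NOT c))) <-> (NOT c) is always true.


Build the truth table over {c}:
c | φ
-----
F | T
T | T
Every row evaluates to true.

Yes, it is a tautology.


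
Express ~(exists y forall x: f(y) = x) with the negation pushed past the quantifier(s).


Negation flips each quantifier (∀↔∃) and negates the inner predicate.
¬(exists y forall x: φ) = forall y exists x: ¬φ.

forall y exists x: ~(f(y) = x)


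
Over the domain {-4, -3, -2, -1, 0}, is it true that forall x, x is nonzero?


Evaluate the predicate on each element: -4:True, -3:True, -2:True, -1:True, 0:False.
Counterexample x = 0 fails the predicate.

False


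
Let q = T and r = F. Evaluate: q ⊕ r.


Exclusive or is true when exactly one operand is true.
Substitute: q=T, r=F.
T ⊕ F evaluates to T.

T


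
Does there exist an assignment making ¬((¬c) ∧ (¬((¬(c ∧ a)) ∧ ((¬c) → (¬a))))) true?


Search for a satisfying assignment over {a, c}.
Try a=F, c=F: the formula evaluates to T.
A satisfying assignment exists.

Satisfiable.


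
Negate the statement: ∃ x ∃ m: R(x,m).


Negation flips each quantifier (∀↔∃) and negates the inner predicate.
¬(∃ x ∃ m: φ) = ∀ x ∀ m: ¬φ.

∀ x ∀ m: ¬(R(x,m))


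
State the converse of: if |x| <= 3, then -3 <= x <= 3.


The converse of (P → Q) is (Q → P). It is not in general equivalent to the original.
Here P = '|x| <= 3' and Q = '-3 <= x <= 3'.

If -3 <= x <= 3, then |x| <= 3.


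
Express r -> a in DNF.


Step 1: Rewrite r → a as ¬r ∨ a.

(NOT r) OR a


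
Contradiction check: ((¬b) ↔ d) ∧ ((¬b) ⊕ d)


Truth table over {b, d}:
b | d | φ
---------
F | F | F
T | F | F
F | T | F
T | T | F
Every row is false.

Yes, it is a contradiction.


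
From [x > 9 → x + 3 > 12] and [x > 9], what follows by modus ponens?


Modus ponens: from (P → Q) and P, infer Q.
P = 'x > 9' is asserted, and P → Q holds, so Q follows.

x + 3 > 12.


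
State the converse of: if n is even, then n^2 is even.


The converse of (P → Q) is (Q → P). It is not in general equivalent to the original.
Here P = 'n is even' and Q = 'n^2 is even'.

If n^2 is even, then n is even.


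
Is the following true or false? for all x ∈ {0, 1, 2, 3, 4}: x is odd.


Evaluate the predicate on each element: 0:F, 1:T, 2:F, 3:T, 4:F.
Counterexample x = 0 fails the predicate.

F


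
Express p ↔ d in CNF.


Step 1: Rewrite p ↔ d as (p → d) ∧ (d → p).
Step 2: Rewrite each implication as a disjunction.

((¬p) ∨ d) ∧ ((¬d) ∨ p)


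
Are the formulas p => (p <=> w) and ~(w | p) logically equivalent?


Compare truth tables:
p | w | φ | ψ
-------------
False | False | True | True
True | False | False | False
False | True | True | False
True | True | True | False
They differ at row 3 (p=False, w=True): φ=True but ψ=False.

No, they are not logically equivalent.


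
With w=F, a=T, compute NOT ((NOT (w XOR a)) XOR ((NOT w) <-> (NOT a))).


Substitute w=F, a=T:
w XOR a = F XOR T = T
NOT (w XOR a) = F
NOT w = T
NOT a = F
(NOT w) <-> (NOT a) = T <-> F = F
(NOT (w XOR a)) XOR ((NOT w) <-> (NOT a)) = F XOR F = F
NOT ((NOT (w XOR a)) XOR ((NOT w) <-> (NOT a))) = T

T


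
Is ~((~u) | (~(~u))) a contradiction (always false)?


Truth table over {u}:
u | φ
-----
False | False
True | False
Every row is false.

Yes, it is a contradiction.


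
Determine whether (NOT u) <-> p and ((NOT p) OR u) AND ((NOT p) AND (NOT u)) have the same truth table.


Compare truth tables:
p | u | φ | ψ
-------------
F | F | F | T
T | F | T | F
F | T | T | F
T | T | F | F
They differ at row 1 (p=F, u=F): φ=F but ψ=T.

No, they are not logically equivalent.


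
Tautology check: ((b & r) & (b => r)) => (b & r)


Build the truth table over {b, r}:
b | r | φ
---------
False | False | True
True | False | True
False | True | True
True | True | True
Every row evaluates to true.

Yes, it is a tautology.


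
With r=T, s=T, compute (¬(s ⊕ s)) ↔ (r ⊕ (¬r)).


Substitute r=T, s=T:
s ⊕ s = T ⊕ T = F
¬(s ⊕ s) = T
¬r = F
r ⊕ (¬r) = T ⊕ F = T
(¬(s ⊕ s)) ↔ (r ⊕ (¬r)) = T ↔ T = T

T


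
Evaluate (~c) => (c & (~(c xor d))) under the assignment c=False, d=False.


Substitute c=False, d=False:
~c = True
c xor d = False xor False = False
~(c xor d) = True
c & (~(c xor d)) = False & True = False
(~c) => (c & (~(c xor d))) = True => False = False

False


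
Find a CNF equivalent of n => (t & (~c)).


Step 1: Rewrite n → (t ∧ (¬c)) as ¬n ∨ (t ∧ (¬c)).
Step 2: Distribute ∨ over ∧.

((~n) | t) & ((~n) | (~c))


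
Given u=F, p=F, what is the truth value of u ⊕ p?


Exclusive or is true when exactly one operand is true.
Substitute: u=F, p=F.
F ⊕ F evaluates to F.

F


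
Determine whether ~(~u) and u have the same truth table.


Compare truth tables:
u | φ | ψ
---------
False | False | False
True | True | True
The columns φ and ψ agree on every row.

Yes, they are logically equivalent.


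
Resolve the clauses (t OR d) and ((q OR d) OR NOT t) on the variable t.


The clauses contain complementary literals t and NOTt.
Resolution eliminates this pair and disjoins the remaining literals (merging duplicates).

(d OR q)


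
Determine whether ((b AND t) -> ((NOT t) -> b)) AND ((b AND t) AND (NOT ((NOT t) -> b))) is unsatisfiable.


Truth table over {b, t}:
b | t | φ
---------
F | F | F
T | F | F
F | T | F
T | T | F
Every row is false.

Yes, it is a contradiction.


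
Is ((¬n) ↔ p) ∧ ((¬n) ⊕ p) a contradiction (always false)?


Truth table over {n, p}:
n | p | φ
---------
F | F | F
T | F | F
F | T | F
T | T | F
Every row is false.

Yes, it is a contradiction.


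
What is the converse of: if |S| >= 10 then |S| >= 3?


The converse of (P → Q) is (Q → P). It is not in general equivalent to the original.
Here P = '|S| >= 10' and Q = '|S| >= 3'.

If |S| >= 3, then |S| >= 10.


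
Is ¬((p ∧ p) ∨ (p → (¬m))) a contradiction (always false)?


Truth table over {m, p}:
m | p | φ
---------
F | F | F
T | F | F
F | T | F
T | T | F
Every row is false.

Yes, it is a contradiction.


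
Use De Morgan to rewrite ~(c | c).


De Morgan: the negation of a disjunction is the conjunction of the negations.
Distribute ~ across |, flipping it to &, and negate each literal.

(~c) & (~c)


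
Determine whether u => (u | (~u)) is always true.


Build the truth table over {u}:
u | φ
-----
False | True
True | True
Every row evaluates to true.

Yes, it is a tautology.


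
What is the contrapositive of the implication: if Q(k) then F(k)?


The contrapositive of (P → Q) is (¬Q → ¬P); it is logically equivalent to the original.
Here P = 'Q(k)' and Q = 'F(k)'.

If not (F(k)), then not (Q(k)).


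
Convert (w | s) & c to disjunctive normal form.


Step 1: Distribute ∧ over ∨: (w ∨ s) ∧ c = (w ∧ c) ∨ (s ∧ c).

(w & c) | (s & c)


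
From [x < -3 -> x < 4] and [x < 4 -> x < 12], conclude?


Hypothetical syllogism: from (P → Q) and (Q → R), infer (P → R).
Chain the two implications through the shared middle term 'x < 4'.

x < -3 -> x < 12


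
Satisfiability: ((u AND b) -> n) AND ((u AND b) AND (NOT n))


Check all 8 assignments over {b, n, u}:
b | n | u | φ
-------------
F | F | F | F
T | F | F | F
F | T | F | F
T | T | F | F
F | F | T | F
T | F | T | F
F | T | T | F
T | T | T | F
No assignment makes the formula true.

Unsatisfiable.


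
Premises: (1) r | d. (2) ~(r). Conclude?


Disjunctive syllogism: from (P ∨ Q) and ¬P, infer Q.
One disjunct, 'r', is ruled out; the other must hold.

d


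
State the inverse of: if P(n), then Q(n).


The inverse of (P → Q) is (¬P → ¬Q). It is equivalent to the converse, not to the original.
Here P = 'P(n)' and Q = 'Q(n)'.

If not (P(n)), then not (Q(n)).


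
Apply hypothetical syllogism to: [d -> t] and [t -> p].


Hypothetical syllogism: from (P → Q) and (Q → R), infer (P → R).
Chain the two implications through the shared middle term 't'.

d -> p


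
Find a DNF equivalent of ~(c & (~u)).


Step 1: Apply De Morgan: ¬(c ∧ (¬u)) = ¬c ∨ ¬(¬u).
Step 2: Eliminate any double negations (¬¬X = X).

(~c) | u


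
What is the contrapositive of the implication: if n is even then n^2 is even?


The contrapositive of (P → Q) is (¬Q → ¬P); it is logically equivalent to the original.
Here P = 'n is even' and Q = 'n^2 is even'.

If not (n^2 is even), then not (n is even).


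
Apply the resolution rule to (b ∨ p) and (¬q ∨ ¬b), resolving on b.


The clauses contain complementary literals b and ¬b.
Resolution eliminates this pair and disjoins the remaining literals (merging duplicates).

(p ∨ ¬q)


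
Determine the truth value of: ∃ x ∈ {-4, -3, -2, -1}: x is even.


Evaluate the predicate on each element: -4:T, -3:F, -2:T, -1:F.
Witness x = -4 satisfies the predicate.

T


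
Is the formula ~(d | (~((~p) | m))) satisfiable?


Search for a satisfying assignment over {d, m, p}.
Try d=False, m=False, p=False: the formula evaluates to True.
A satisfying assignment exists.

Satisfiable.


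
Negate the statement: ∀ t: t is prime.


¬(∀ x: φ) = ∃ x: ¬φ, and ¬(∃ x: φ) = ∀ x: ¬φ.
Apply to the universal statement.

∃ t: ¬(t is prime)


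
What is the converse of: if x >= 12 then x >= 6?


The converse of (P → Q) is (Q → P). It is not in general equivalent to the original.
Here P = 'x >= 12' and Q = 'x >= 6'.

If x >= 6, then x >= 12.


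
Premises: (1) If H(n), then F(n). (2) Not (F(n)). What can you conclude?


Modus tollens: from (P → Q) and ¬Q, infer ¬P.
Q = 'F(n)' is denied; since P → Q, P must also fail.

Not (H(n)).


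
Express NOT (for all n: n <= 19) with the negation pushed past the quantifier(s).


¬(for all x: φ) = there exists x: ¬φ, and ¬(there exists x: φ) = for all x: ¬φ.
Apply to the universal statement.

there exists n: NOT(n <= 19)


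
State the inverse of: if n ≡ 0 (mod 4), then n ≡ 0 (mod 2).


The inverse of (P → Q) is (¬P → ¬Q). It is equivalent to the converse, not to the original.
Here P = 'n ≡ 0 (mod 4)' and Q = 'n ≡ 0 (mod 2)'.

If not (n ≡ 0 (mod 4)), then not (n ≡ 0 (mod 2)).


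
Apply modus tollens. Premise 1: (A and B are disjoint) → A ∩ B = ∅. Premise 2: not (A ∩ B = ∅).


Modus tollens: from (P → Q) and ¬Q, infer ¬P.
Q = 'A ∩ B = ∅' is denied; since P → Q, P must also fail.

Not ((A and B are disjoint)).


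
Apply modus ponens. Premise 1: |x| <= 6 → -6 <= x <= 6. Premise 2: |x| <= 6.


Modus ponens: from (P → Q) and P, infer Q.
P = '|x| <= 6' is asserted, and P → Q holds, so Q follows.

-6 <= x <= 6.


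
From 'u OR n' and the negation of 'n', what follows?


Disjunctive syllogism: from (P ∨ Q) and ¬P, infer Q.
One disjunct, 'n', is ruled out; the other must hold.

u


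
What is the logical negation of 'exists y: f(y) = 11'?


¬(forall x: φ) = exists x: ¬φ, and ¬(exists x: φ) = forall x: ¬φ.
Apply to the existential statement.

forall y: ~(f(y) = 11)


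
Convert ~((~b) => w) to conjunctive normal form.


Step 1: Rewrite (¬b) → w as ¬(¬b) ∨ w.
Step 2: Negate: ¬(¬(¬b) ∨ w) = (¬b) ∧ ¬w (De Morgan + double negation).

(~b) & (~w)


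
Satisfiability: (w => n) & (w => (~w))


Search for a satisfying assignment over {n, w}.
Try n=False, w=False: the formula evaluates to True.
A satisfying assignment exists.

Satisfiable.


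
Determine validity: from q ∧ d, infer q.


This matches the form of conjunction elimination: the conclusion follows in every model of the premises.

Valid.


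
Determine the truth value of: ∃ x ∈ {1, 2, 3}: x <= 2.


Evaluate the predicate on each element: 1:T, 2:T, 3:F.
Witness x = 1 satisfies the predicate.

T


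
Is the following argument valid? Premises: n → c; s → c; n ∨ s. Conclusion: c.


This matches the form of proof by cases: the conclusion follows in every model of the premises.

Valid.


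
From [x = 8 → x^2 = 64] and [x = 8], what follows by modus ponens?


Modus ponens: from (P → Q) and P, infer Q.
P = 'x = 8' is asserted, and P → Q holds, so Q follows.

x^2 = 64.


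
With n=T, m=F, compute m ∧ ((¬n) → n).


Substitute n=T, m=F:
¬n = F
(¬n) → n = F → T = T
m ∧ ((¬n) → n) = F ∧ T = F

F


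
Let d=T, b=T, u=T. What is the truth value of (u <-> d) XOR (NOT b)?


Substitute d=T, b=T, u=T:
u <-> d = T <-> T = T
NOT b = F
(u <-> d) XOR (NOT b) = T XOR F = T

T


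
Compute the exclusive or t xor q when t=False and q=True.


Exclusive or is true when exactly one operand is true.
Substitute: t=False, q=True.
False xor True evaluates to True.

True


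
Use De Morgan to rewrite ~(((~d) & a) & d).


De Morgan: the negation of a conjunction is the disjunction of the negations.
Distribute ~ across &, flipping it to |, and negate each literal.

(d | (~a)) | (~d)


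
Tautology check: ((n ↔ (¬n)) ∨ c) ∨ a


Build the truth table over {a, c, n}:
a | c | n | φ
-------------
F | F | F | F
T | F | F | T
F | T | F | T
T | T | F | T
F | F | T | F
T | F | T | T
F | T | T | T
T | T | T | T
Counterexample at row 1: with a=F, c=F, n=F, the formula is F.

No, it is not a tautology.


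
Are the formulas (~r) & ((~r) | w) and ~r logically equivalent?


Compare truth tables:
r | w | φ | ψ
-------------
False | False | True | True
True | False | False | False
False | True | True | True
True | True | False | False
The columns φ and ψ agree on every row.

Yes, they are logically equivalent.


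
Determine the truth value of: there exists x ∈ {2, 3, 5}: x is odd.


Evaluate the predicate on each element: 2:F, 3:T, 5:T.
Witness x = 3 satisfies the predicate.

T


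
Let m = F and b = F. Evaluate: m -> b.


Implication is false only when antecedent is true and consequent is false.
Substitute: m=F, b=F.
F -> F evaluates to T.

T


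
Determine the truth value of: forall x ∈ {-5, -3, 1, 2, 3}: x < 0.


Evaluate the predicate on each element: -5:True, -3:True, 1:False, 2:False, 3:False.
Counterexample x = 1 fails the predicate.

False


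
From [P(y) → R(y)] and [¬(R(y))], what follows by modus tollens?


Modus tollens: from (P → Q) and ¬Q, infer ¬P.
Q = 'R(y)' is denied; since P → Q, P must also fail.

Not (P(y)).


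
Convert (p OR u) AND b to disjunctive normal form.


Step 1: Distribute ∧ over ∨: (p ∨ u) ∧ b = (p ∧ b) ∨ (u ∧ b).

(p AND b) OR (u AND b)


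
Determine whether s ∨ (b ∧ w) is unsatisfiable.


Truth table over {b, s, w}:
b | s | w | φ
-------------
F | F | F | F
T | F | F | F
F | T | F | T
T | T | F | T
F | F | T | F
T | F | T | T
F | T | T | T
T | T | T | T
Satisfying assignment at row 3: b=F, s=T, w=F gives T.

No, it is not a contradiction.


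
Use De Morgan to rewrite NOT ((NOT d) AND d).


De Morgan: the negation of a conjunction is the disjunction of the negations.
Distribute NOT across AND, flipping it to OR, and negate each literal.

d OR (NOT d)


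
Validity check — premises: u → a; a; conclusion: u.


This is affirming the consequent (fallacy). There exist truth assignments where the premises are all true but the conclusion is false.

Invalid.


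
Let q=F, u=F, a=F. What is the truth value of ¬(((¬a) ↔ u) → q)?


Substitute q=F, u=F, a=F:
¬a = T
(¬a) ↔ u = T ↔ F = F
((¬a) ↔ u) → q = F → F = T
¬(((¬a) ↔ u) → q) = F

F


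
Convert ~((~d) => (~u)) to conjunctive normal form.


Step 1: Rewrite (¬d) → (¬u) as ¬(¬d) ∨ (¬u).
Step 2: Negate: ¬(¬(¬d) ∨ (¬u)) = (¬d) ∧ ¬(¬u) (De Morgan + double negation).
Step 3: Eliminate any double negations (¬¬X = X).

(~d) & u


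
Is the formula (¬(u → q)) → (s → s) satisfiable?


Search for a satisfying assignment over {q, s, u}.
Try q=F, s=F, u=F: the formula evaluates to T.
A satisfying assignment exists.

Satisfiable.


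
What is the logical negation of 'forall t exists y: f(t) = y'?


Negation flips each quantifier (∀↔∃) and negates the inner predicate.
¬(forall t exists y: φ) = exists t forall y: ¬φ.

exists t forall y: ~(f(t) = y)


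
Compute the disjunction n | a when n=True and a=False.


Disjunction is false only when both operands are false.
Substitute: n=True, a=False.
True | False evaluates to True.

True


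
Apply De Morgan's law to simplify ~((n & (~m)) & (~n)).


De Morgan: the negation of a conjunction is the disjunction of the negations.
Distribute ~ across &, flipping it to |, and negate each literal.

((~n) | m) | n


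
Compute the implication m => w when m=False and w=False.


Implication is false only when antecedent is true and consequent is false.
Substitute: m=False, w=False.
False => False evaluates to True.

True


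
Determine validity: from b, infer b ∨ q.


This matches the form of disjunction introduction: the conclusion follows in every model of the premises.

Valid.


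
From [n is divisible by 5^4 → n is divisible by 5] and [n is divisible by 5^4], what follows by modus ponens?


Modus ponens: from (P → Q) and P, infer Q.
P = 'n is divisible by 5^4' is asserted, and P → Q holds, so Q follows.

n is divisible by 5.


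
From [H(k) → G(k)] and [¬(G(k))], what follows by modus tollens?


Modus tollens: from (P → Q) and ¬Q, infer ¬P.
Q = 'G(k)' is denied; since P → Q, P must also fail.

Not (H(k)).


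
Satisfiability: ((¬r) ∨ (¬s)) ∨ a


Search for a satisfying assignment over {a, r, s}.
Try a=F, r=F, s=F: the formula evaluates to T.
A satisfying assignment exists.

Satisfiable.


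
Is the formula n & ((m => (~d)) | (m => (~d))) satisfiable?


Search for a satisfying assignment over {d, m, n}.
Try d=False, m=False, n=True: the formula evaluates to True.
A satisfying assignment exists.

Satisfiable.


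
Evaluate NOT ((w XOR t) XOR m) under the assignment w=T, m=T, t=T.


Substitute w=T, m=T, t=T:
w XOR t = T XOR T = F
(w XOR t) XOR m = F XOR T = T
NOT ((w XOR t) XOR m) = F

F


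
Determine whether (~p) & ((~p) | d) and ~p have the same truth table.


Compare truth tables:
d | p | φ | ψ
-------------
False | False | True | True
True | False | True | True
False | True | False | False
True | True | False | False
The columns φ and ψ agree on every row.

Yes, they are logically equivalent.


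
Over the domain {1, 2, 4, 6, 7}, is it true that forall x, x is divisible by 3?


Evaluate the predicate on each element: 1:False, 2:False, 4:False, 6:True, 7:False.
Counterexample x = 1 fails the predicate.

False


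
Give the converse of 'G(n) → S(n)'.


The converse of (P → Q) is (Q → P). It is not in general equivalent to the original.
Here P = 'G(n)' and Q = 'S(n)'.

If S(n), then G(n).


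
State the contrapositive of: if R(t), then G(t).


The contrapositive of (P → Q) is (¬Q → ¬P); it is logically equivalent to the original.
Here P = 'R(t)' and Q = 'G(t)'.

If not (G(t)), then not (R(t)).


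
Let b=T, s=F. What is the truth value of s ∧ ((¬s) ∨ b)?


Substitute b=T, s=F:
¬s = T
(¬s) ∨ b = T ∨ T = T
s ∧ ((¬s) ∨ b) = F ∧ T = F

F


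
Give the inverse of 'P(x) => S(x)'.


The inverse of (P → Q) is (¬P → ¬Q). It is equivalent to the converse, not to the original.
Here P = 'P(x)' and Q = 'S(x)'.

If not (P(x)), then not (S(x)).


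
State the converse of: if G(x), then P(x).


The converse of (P → Q) is (Q → P). It is not in general equivalent to the original.
Here P = 'G(x)' and Q = 'P(x)'.

If P(x), then G(x).


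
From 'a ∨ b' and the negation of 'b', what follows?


Disjunctive syllogism: from (P ∨ Q) and ¬P, infer Q.
One disjunct, 'b', is ruled out; the other must hold.

a


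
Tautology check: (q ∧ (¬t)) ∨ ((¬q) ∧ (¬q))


Build the truth table over {q, t}:
q | t | φ
---------
F | F | T
T | F | T
F | T | T
T | T | F
Counterexample at row 4: with q=T, t=T, the formula is F.

No, it is not a tautology.


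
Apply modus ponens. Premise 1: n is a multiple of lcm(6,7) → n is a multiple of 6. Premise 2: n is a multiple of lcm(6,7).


Modus ponens: from (P → Q) and P, infer Q.
P = 'n is a multiple of lcm(6,7)' is asserted, and P → Q holds, so Q follows.

n is a multiple of 6.


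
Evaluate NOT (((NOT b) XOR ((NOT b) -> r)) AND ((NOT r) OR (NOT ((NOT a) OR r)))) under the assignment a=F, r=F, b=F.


Substitute a=F, r=F, b=F:
… (earlier sub-steps elided)
NOT b = T
(NOT b) -> r = T -> F = F
(NOT b) XOR ((NOT b) -> r) = T XOR F = T
NOT r = T
NOT a = T
(NOT a) OR r = T OR F = T
NOT ((NOT a) OR r) = F
(NOT r) OR (NOT ((NOT a) OR r)) = T OR F = T
((NOT b) XOR ((NOT b) -> r)) AND ((NOT r) OR (NOT ((NOT a) OR r))) = T AND T = T
NOT (((NOT b) XOR ((NOT b) -> r)) AND ((NOT r) OR (NOT ((NOT a) OR r)))) = F

F


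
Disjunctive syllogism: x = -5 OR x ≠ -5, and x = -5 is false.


Disjunctive syllogism: from (P ∨ Q) and ¬P, infer Q.
One disjunct, 'x = -5', is ruled out; the other must hold.

x ≠ -5


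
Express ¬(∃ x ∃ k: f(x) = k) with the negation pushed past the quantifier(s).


Negation flips each quantifier (∀↔∃) and negates the inner predicate.
¬(∃ x ∃ k: φ) = ∀ x ∀ k: ¬φ.

∀ x ∀ k: ¬(f(x) = k)


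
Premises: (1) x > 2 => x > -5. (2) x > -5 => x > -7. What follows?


Hypothetical syllogism: from (P → Q) and (Q → R), infer (P → R).
Chain the two implications through the shared middle term 'x > -5'.

x > 2 => x > -7


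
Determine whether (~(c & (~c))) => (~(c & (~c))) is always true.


Build the truth table over {c}:
c | φ
-----
False | True
True | True
Every row evaluates to true.

Yes, it is a tautology.


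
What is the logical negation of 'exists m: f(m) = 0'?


¬(forall x: φ) = exists x: ¬φ, and ¬(exists x: φ) = forall x: ¬φ.
Apply to the existential statement.

forall m: ~(f(m) = 0)


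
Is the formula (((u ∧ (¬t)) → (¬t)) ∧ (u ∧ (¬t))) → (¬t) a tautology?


Build the truth table over {t, u}:
t | u | φ
---------
F | F | T
T | F | T
F | T | T
T | T | T
Every row evaluates to true.

Yes, it is a tautology.


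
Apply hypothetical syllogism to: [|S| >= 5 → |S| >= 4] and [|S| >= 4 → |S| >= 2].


Hypothetical syllogism: from (P → Q) and (Q → R), infer (P → R).
Chain the two implications through the shared middle term '|S| >= 4'.

|S| >= 5 → |S| >= 2


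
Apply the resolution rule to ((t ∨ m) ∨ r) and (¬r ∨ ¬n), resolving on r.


The clauses contain complementary literals r and ¬r.
Resolution eliminates this pair and disjoins the remaining literals (merging duplicates).

((m ∨ t) ∨ ¬n)


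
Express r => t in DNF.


Step 1: Rewrite r → t as ¬r ∨ t.

(~r) | t


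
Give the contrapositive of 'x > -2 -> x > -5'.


The contrapositive of (P → Q) is (¬Q → ¬P); it is logically equivalent to the original.
Here P = 'x > -2' and Q = 'x > -5'.

If not (x > -5), then not (x > -2).


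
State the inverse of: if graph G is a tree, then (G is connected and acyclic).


The inverse of (P → Q) is (¬P → ¬Q). It is equivalent to the converse, not to the original.
Here P = 'graph G is a tree' and Q = '(G is connected and acyclic)'.

If not (graph G is a tree), then not ((G is connected and acyclic)).


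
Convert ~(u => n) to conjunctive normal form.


Step 1: Rewrite u → n as ¬u ∨ n.
Step 2: Negate: ¬(¬u ∨ n) = u ∧ ¬n (De Morgan + double negation).

u & (~n)


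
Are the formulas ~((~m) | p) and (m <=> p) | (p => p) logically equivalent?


Compare truth tables:
m | p | φ | ψ
-------------
False | False | False | True
True | False | True | True
False | True | False | True
True | True | False | True
They differ at row 1 (m=False, p=False): φ=False but ψ=True.

No, they are not logically equivalent.


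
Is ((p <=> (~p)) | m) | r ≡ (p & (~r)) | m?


Compare truth tables:
m | p | r | φ | ψ
-----------------
False | False | False | False | False
True | False | False | True | True
False | True | False | False | True
True | True | False | True | True
False | False | True | True | False
True | False | True | True | True
False | True | True | True | False
True | True | True | True | True
They differ at row 3 (m=False, p=True, r=False): φ=False but ψ=True.

No, they are not logically equivalent.


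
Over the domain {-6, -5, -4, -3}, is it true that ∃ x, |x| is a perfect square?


Evaluate the predicate on each element: -6:F, -5:F, -4:T, -3:F.
Witness x = -4 satisfies the predicate.

T


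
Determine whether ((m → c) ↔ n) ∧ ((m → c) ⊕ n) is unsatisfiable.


Truth table over {c, m, n}:
c | m | n | φ
-------------
F | F | F | F
T | F | F | F
F | T | F | F
T | T | F | F
F | F | T | F
T | F | T | F
F | T | T | F
T | T | T | F
Every row is false.

Yes, it is a contradiction.


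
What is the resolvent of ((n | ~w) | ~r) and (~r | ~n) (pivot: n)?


The clauses contain complementary literals n and ~n.
Resolution eliminates this pair and disjoins the remaining literals (merging duplicates).

(~r | ~w)


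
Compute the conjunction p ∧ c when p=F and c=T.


Conjunction is true only when both operands are true.
Substitute: p=F, c=T.
F ∧ T evaluates to F.

F


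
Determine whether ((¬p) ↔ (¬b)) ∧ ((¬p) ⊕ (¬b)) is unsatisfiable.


Truth table over {b, p}:
b | p | φ
---------
F | F | F
T | F | F
F | T | F
T | T | F
Every row is false.

Yes, it is a contradiction.


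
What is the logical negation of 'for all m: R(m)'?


¬(for all x: φ) = there exists x: ¬φ, and ¬(there exists x: φ) = for all x: ¬φ.
Apply to the universal statement.

there exists m: NOT(R(m))


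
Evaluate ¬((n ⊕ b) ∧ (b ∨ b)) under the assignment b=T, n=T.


Substitute b=T, n=T:
n ⊕ b = T ⊕ T = F
b ∨ b = T ∨ T = T
(n ⊕ b) ∧ (b ∨ b) = F ∧ T = F
¬((n ⊕ b) ∧ (b ∨ b)) = T

T


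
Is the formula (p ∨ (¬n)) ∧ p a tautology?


Build the truth table over {n, p}:
n | p | φ
---------
F | F | F
T | F | F
F | T | T
T | T | T
Counterexample at row 1: with n=F, p=F, the formula is F.

No, it is not a tautology.


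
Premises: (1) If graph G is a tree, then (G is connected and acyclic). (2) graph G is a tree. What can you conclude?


Modus ponens: from (P → Q) and P, infer Q.
P = 'graph G is a tree' is asserted, and P → Q holds, so Q follows.

(G is connected and acyclic).


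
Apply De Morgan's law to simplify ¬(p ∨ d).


De Morgan: the negation of a disjunction is the conjunction of the negations.
Distribute ¬ across ∨, flipping it to ∧, and negate each literal.

(¬p) ∧ (¬d)


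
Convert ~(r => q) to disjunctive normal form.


Step 1: Rewrite implication then negate: ¬(¬r ∨ q) = r ∧ ¬q.

r & (~q)


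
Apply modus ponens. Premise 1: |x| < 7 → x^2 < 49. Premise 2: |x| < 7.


Modus ponens: from (P → Q) and P, infer Q.
P = '|x| < 7' is asserted, and P → Q holds, so Q follows.

x^2 < 49.


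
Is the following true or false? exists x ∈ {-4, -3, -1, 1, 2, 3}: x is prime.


Evaluate the predicate on each element: -4:False, -3:False, -1:False, 1:False, 2:True, 3:True.
Witness x = 2 satisfies the predicate.

True


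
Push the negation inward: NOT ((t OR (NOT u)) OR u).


De Morgan: the negation of a disjunction is the conjunction of the negations.
Distribute NOT across OR, flipping it to AND, and negate each literal.

((NOT t) AND u) AND (NOT u)


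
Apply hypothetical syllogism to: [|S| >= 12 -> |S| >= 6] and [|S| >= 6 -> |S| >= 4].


Hypothetical syllogism: from (P → Q) and (Q → R), infer (P → R).
Chain the two implications through the shared middle term '|S| >= 6'.

|S| >= 12 -> |S| >= 4


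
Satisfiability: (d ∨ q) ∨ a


Search for a satisfying assignment over {a, d, q}.
Try a=T, d=F, q=F: the formula evaluates to T.
A satisfying assignment exists.

Satisfiable.


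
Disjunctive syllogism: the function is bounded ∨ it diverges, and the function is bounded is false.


Disjunctive syllogism: from (P ∨ Q) and ¬P, infer Q.
One disjunct, 'the function is bounded', is ruled out; the other must hold.

it diverges


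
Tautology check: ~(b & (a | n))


Build the truth table over {a, b, n}:
a | b | n | φ
-------------
False | False | False | True
True | False | False | True
False | True | False | True
True | True | False | False
False | False | True | True
True | False | True | True
False | True | True | False
True | True | True | False
Counterexample at row 4: with a=True, b=True, n=False, the formula is False.

No, it is not a tautology.


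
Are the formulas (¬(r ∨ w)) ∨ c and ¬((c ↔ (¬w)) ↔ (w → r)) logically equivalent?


Compare truth tables:
c | r | w | φ | ψ
-----------------
F | F | F | T | T
T | F | F | T | F
F | T | F | F | T
T | T | F | T | F
F | F | T | F | T
T | F | T | T | F
F | T | T | F | F
T | T | T | T | T
They differ at row 2 (c=T, r=F, w=F): φ=T but ψ=F.

No, they are not logically equivalent.


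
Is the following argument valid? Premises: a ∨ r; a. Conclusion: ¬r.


This is affirming a disjunct (fallacy). There exist truth assignments where the premises are all true but the conclusion is false.

Invalid.


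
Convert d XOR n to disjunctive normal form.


Step 1: d ⊕ n is true exactly when they disagree: (d ∧ ¬n) ∨ (¬d ∧ n).

(d AND (NOT n)) OR ((NOT d) AND n)


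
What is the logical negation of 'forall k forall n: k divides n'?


Negation flips each quantifier (∀↔∃) and negates the inner predicate.
¬(forall k forall n: φ) = exists k exists n: ¬φ.

exists k exists n: ~(k divides n)


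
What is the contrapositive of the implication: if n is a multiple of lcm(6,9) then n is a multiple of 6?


The contrapositive of (P → Q) is (¬Q → ¬P); it is logically equivalent to the original.
Here P = 'n is a multiple of lcm(6,9)' and Q = 'n is a multiple of 6'.

If not (n is a multiple of 6), then not (n is a multiple of lcm(6,9)).


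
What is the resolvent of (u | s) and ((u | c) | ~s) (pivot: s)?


The clauses contain complementary literals s and ~s.
Resolution eliminates this pair and disjoins the remaining literals (merging duplicates).

(u | c)


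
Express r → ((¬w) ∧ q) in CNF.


Step 1: Rewrite r → ((¬w) ∧ q) as ¬r ∨ ((¬w) ∧ q).
Step 2: Distribute ∨ over ∧.

((¬r) ∨ (¬w)) ∧ ((¬r) ∨ q)


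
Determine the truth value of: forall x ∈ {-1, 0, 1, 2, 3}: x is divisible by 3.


Evaluate the predicate on each element: -1:False, 0:True, 1:False, 2:False, 3:True.
Counterexample x = -1 fails the predicate.

False


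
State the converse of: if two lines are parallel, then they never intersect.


The converse of (P → Q) is (Q → P). It is not in general equivalent to the original.
Here P = 'two lines are parallel' and Q = 'they never intersect'.

If they never intersect, then two lines are parallel.


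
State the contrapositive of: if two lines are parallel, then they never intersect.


The contrapositive of (P → Q) is (¬Q → ¬P); it is logically equivalent to the original.
Here P = 'two lines are parallel' and Q = 'they never intersect'.

If not (they never intersect), then not (two lines are parallel).


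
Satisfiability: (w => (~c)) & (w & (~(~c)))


Check all 4 assignments over {c, w}:
c | w | φ
---------
False | False | False
True | False | False
False | True | False
True | True | False
No assignment makes the formula true.

Unsatisfiable.


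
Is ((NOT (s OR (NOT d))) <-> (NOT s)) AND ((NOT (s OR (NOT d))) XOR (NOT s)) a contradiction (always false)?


Truth table over {d, s}:
d | s | φ
---------
F | F | F
T | F | F
F | T | F
T | T | F
Every row is false.

Yes, it is a contradiction.


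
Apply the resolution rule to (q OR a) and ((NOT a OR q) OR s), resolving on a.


The clauses contain complementary literals a and NOTa.
Resolution eliminates this pair and disjoins the remaining literals (merging duplicates).

(q OR s)


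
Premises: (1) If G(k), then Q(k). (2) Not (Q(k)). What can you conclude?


Modus tollens: from (P → Q) and ¬Q, infer ¬P.
Q = 'Q(k)' is denied; since P → Q, P must also fail.

Not (G(k)).


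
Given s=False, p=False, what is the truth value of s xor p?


Exclusive or is true when exactly one operand is true.
Substitute: s=False, p=False.
False xor False evaluates to False.

False


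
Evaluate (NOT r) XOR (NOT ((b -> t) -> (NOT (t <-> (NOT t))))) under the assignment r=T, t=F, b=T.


Substitute r=T, t=F, b=T:
NOT r = F
b -> t = T -> F = F
NOT t = T
t <-> (NOT t) = F <-> T = F
NOT (t <-> (NOT t)) = T
(b -> t) -> (NOT (t <-> (NOT t))) = F -> T = T
NOT ((b -> t) -> (NOT (t <-> (NOT t)))) = F
(NOT r) XOR (NOT ((b -> t) -> (NOT (t <-> (NOT t))))) = F XOR F = F

F


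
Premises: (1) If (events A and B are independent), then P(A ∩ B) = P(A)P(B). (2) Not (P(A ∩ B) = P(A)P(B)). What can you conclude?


Modus tollens: from (P → Q) and ¬Q, infer ¬P.
Q = 'P(A ∩ B) = P(A)P(B)' is denied; since P → Q, P must also fail.

Not ((events A and B are independent)).


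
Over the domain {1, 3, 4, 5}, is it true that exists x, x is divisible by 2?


Evaluate the predicate on each element: 1:False, 3:False, 4:True, 5:False.
Witness x = 4 satisfies the predicate.

True


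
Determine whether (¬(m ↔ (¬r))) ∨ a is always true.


Build the truth table over {a, m, r}:
a | m | r | φ
-------------
F | F | F | T
T | F | F | T
F | T | F | F
T | T | F | T
F | F | T | F
T | F | T | T
F | T | T | T
T | T | T | T
Counterexample at row 3: with a=F, m=T, r=F, the formula is F.

No, it is not a tautology.


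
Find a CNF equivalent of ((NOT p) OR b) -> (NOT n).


Step 1: Rewrite as ¬((¬p) ∨ b) ∨ (¬n) = (¬(¬p) ∧ ¬b) ∨ (¬n).
Step 2: Distribute ∨ over ∧.
Step 3: Eliminate any double negations (¬¬X = X).

(p OR (NOT n)) AND ((NOT b) OR (NOT n))


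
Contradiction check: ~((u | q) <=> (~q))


Truth table over {q, u}:
q | u | φ
---------
False | False | True
True | False | True
False | True | False
True | True | True
Satisfying assignment at row 1: q=False, u=False gives True.

No, it is not a contradiction.


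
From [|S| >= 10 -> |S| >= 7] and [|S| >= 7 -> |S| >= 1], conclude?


Hypothetical syllogism: from (P → Q) and (Q → R), infer (P → R).
Chain the two implications through the shared middle term '|S| >= 7'.

|S| >= 10 -> |S| >= 1


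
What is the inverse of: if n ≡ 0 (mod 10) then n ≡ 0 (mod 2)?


The inverse of (P → Q) is (¬P → ¬Q). It is equivalent to the converse, not to the original.
Here P = 'n ≡ 0 (mod 10)' and Q = 'n ≡ 0 (mod 2)'.

If not (n ≡ 0 (mod 10)), then not (n ≡ 0 (mod 2)).


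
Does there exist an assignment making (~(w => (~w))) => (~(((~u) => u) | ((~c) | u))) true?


Search for a satisfying assignment over {c, u, w}.
Try c=False, u=False, w=False: the formula evaluates to True.
A satisfying assignment exists.

Satisfiable.


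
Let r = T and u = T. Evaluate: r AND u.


Conjunction is true only when both operands are true.
Substitute: r=T, u=T.
T AND T evaluates to T.

T


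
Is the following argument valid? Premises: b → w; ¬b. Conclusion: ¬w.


This is denying the antecedent (fallacy). There exist truth assignments where the premises are all true but the conclusion is false.

Invalid.


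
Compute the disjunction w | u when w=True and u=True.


Disjunction is false only when both operands are false.
Substitute: w=True, u=True.
True | True evaluates to True.

True


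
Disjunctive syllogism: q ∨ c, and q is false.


Disjunctive syllogism: from (P ∨ Q) and ¬P, infer Q.
One disjunct, 'q', is ruled out; the other must hold.

c


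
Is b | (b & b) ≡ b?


Compare truth tables:
b | φ | ψ
---------
False | False | False
True | True | True
The columns φ and ψ agree on every row.

Yes, they are logically equivalent.


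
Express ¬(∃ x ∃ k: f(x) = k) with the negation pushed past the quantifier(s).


Negation flips each quantifier (∀↔∃) and negates the inner predicate.
¬(∃ x ∃ k: φ) = ∀ x ∀ k: ¬φ.

∀ x ∀ k: ¬(f(x) = k)


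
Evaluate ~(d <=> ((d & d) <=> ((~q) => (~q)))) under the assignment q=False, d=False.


Substitute q=False, d=False:
d & d = False & False = False
~q = True
~q = True
(~q) => (~q) = True => True = True
(d & d) <=> ((~q) => (~q)) = False <=> True = False
d <=> ((d & d) <=> ((~q) => (~q))) = False <=> False = True
~(d <=> ((d & d) <=> ((~q) => (~q)))) = False

False


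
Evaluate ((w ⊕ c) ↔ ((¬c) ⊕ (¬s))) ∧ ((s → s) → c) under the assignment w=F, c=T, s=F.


Substitute w=F, c=T, s=F:
w ⊕ c = F ⊕ T = T
¬c = F
¬s = T
(¬c) ⊕ (¬s) = F ⊕ T = T
(w ⊕ c) ↔ ((¬c) ⊕ (¬s)) = T ↔ T = T
s → s = F → F = T
(s → s) → c = T → T = T
((w ⊕ c) ↔ ((¬c) ⊕ (¬s))) ∧ ((s → s) → c) = T ∧ T = T

T


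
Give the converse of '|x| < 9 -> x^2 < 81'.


The converse of (P → Q) is (Q → P). It is not in general equivalent to the original.
Here P = '|x| < 9' and Q = 'x^2 < 81'.

If x^2 < 81, then |x| < 9.


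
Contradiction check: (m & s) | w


Truth table over {m, s, w}:
m | s | w | φ
-------------
False | False | False | False
True | False | False | False
False | True | False | False
True | True | False | True
False | False | True | True
True | False | True | True
False | True | True | True
True | True | True | True
Satisfying assignment at row 4: m=True, s=True, w=False gives True.

No, it is not a contradiction.


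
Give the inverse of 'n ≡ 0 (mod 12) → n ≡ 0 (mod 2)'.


The inverse of (P → Q) is (¬P → ¬Q). It is equivalent to the converse, not to the original.
Here P = 'n ≡ 0 (mod 12)' and Q = 'n ≡ 0 (mod 2)'.

If not (n ≡ 0 (mod 12)), then not (n ≡ 0 (mod 2)).


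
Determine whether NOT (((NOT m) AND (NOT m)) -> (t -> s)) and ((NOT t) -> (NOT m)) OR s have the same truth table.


Compare truth tables:
m | s | t | φ | ψ
-----------------
F | F | F | F | T
T | F | F | F | F
F | T | F | F | T
T | T | F | F | T
F | F | T | T | T
T | F | T | F | T
F | T | T | F | T
T | T | T | F | T
They differ at row 1 (m=F, s=F, t=F): φ=F but ψ=T.

No, they are not logically equivalent.


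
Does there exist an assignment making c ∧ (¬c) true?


Check all 2 assignments over {c}:
c | φ
-----
F | F
T | F
No assignment makes the formula true.

Unsatisfiable.


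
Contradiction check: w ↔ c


Truth table over {c, w}:
c | w | φ
---------
F | F | T
T | F | F
F | T | F
T | T | T
Satisfying assignment at row 1: c=F, w=F gives T.

No, it is not a contradiction.
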